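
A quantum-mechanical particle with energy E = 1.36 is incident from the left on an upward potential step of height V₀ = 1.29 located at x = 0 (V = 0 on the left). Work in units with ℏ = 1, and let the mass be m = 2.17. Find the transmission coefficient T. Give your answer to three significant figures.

On each side the TISE gives plane waves with k = √(2m(E − V))/ℏ: k₁ = √(2·2.17·1.36) = 2.429, k₂ = √(2·2.17·0.07) = 0.5512.
Continuity of ψ and ψ′ at the step yields the reflection amplitude r = (k₁ − k₂)/(k₁ + k₂) = 0.6302; thus R = |r|² = 0.3971, T = 0.6029.

T = 0.603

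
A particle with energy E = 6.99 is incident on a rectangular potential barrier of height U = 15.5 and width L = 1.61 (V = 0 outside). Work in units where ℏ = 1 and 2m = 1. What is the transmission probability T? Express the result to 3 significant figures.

T = 0.000330

Since E < U the interior solution is evanescent with decay constant κ = √(2m(U − E))/ℏ = 2.917.
κL = 4.697, sinh(κL) = 54.79.
Matching ψ, ψ′ at both faces gives T = [1 + U² sinh²(κL) / (4E(U − E))]⁻¹ = 1/3032 = 0.000330.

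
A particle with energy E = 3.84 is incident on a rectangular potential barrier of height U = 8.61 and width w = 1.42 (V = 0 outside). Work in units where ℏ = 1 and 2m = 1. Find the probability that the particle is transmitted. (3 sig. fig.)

E < U: inside the barrier ψ ∝ e^{±κx} with κ = √(2m(U − E))/ℏ = 2.184.
κw = 3.101, sinh(κw) = 11.09.
Matching ψ, ψ′ at both faces gives T = [1 + U² sinh²(κw) / (4E(U − E))]⁻¹ = 1/125.5 = 0.00797.

T = 0.00797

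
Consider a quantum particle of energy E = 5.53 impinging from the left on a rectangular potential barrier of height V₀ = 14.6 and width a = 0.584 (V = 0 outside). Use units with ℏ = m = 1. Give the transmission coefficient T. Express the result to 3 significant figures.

T = 0.0257

Since E < V₀ the interior solution is evanescent with decay constant κ = √(2m(V₀ − E))/ℏ = 4.259.
κa = 2.487, sinh(κa) = 5.973.
Matching ψ, ψ′ at both faces gives T = [1 + V₀² sinh²(κa) / (4E(V₀ − E))]⁻¹ = 1/38.90 = 0.0257.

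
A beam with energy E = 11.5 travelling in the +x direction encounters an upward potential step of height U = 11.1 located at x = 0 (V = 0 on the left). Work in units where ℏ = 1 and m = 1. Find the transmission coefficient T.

T = 0.530

The wavenumbers are k₁ = √(2mE)/ℏ = 4.796 on the left and k₂ = √(2m(E − U))/ℏ = 0.8944 on the right.
Matching ψ and ψ′ at x = 0 gives r = (k₁ − k₂)/(k₁ + k₂), so R = r² = 0.4701 and T = 1 − R = 0.5299.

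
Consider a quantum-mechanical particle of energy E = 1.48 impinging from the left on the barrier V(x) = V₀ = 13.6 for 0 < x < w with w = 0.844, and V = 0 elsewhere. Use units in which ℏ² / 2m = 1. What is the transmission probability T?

E < V₀: inside the barrier ψ ∝ e^{±κx} with κ = √(2m(V₀ − E))/ℏ = 3.481.
κw = 2.938, sinh(κw) = 9.415.
Matching ψ, ψ′ at both faces gives T = [1 + V₀² sinh²(κw) / (4E(V₀ − E))]⁻¹ = 1/229.5 = 0.00436.

T = 0.00436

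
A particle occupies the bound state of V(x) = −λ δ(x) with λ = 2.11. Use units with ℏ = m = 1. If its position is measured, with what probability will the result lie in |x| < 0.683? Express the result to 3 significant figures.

The normalised bound state is ψ = √κ e^{−κ|x|} with κ = mλ/ℏ² = 2.110.
P(|x| < d) = ∫_{−d}^{d} κ e^{−2κ|x|} dx = 1 − e^{−2κd} = 1 − e^{−2.882} = 0.9440.

P = 0.944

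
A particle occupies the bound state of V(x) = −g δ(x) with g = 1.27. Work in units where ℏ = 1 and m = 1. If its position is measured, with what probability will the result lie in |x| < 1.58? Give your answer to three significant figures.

The normalised bound state is ψ = √κ e^{−κ|x|} with κ = mg/ℏ² = 1.270.
P(|x| < d) = ∫_{−d}^{d} κ e^{−2κ|x|} dx = 1 − e^{−2κd} = 1 − e^{−4.013} = 0.9819.

P = 0.982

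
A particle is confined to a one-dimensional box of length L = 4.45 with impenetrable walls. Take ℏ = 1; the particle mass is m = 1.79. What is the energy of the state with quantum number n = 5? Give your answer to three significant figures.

E = 3.48

The infinite-well eigenfunctions ψ_n = √(2/L) sin(nπx/L) vanish at both walls, giving E_n = n²π²ℏ²/(2mL²).
E_5 = 5² × π² / (2 × 1.79 × 4.45²) = 3.480.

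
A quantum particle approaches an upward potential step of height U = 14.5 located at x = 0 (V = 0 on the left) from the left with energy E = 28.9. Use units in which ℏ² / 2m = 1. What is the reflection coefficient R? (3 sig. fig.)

On each side the TISE gives plane waves with k = √(2m(E − V))/ℏ: k₁ = √(2·½·28.9) = 5.376, k₂ = √(2·½·14.4) = 3.795.
Matching ψ and ψ′ at x = 0 gives r = (k₁ − k₂)/(k₁ + k₂), so R = r² = 0.02973 and T = 1 − R = 0.9703.

R = 0.0297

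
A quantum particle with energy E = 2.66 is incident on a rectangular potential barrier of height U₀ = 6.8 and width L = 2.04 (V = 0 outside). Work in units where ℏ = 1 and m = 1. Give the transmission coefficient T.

Since E < U₀ the interior solution is evanescent with decay constant κ = √(2m(U₀ − E))/ℏ = 2.877.
κL = 5.870, sinh(κL) = 177.1.
The exact tunnelling result is T⁻¹ = 1 + U₀² sinh²(κL) / [4E(U₀ − E)] = 32940, so T = 0.0000304.

T = 0.0000304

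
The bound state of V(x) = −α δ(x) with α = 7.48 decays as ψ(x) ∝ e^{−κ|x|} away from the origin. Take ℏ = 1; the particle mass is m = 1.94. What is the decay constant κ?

κ = 14.5

Integrating the TISE across x = 0 gives the cusp condition ψ'(0⁺) − ψ'(0⁻) = −(2mα/ℏ²)ψ(0).
With ψ ∝ e^{−κ|x|} this yields −2κ = −2mα/ℏ², so κ = mα/ℏ² = 14.51.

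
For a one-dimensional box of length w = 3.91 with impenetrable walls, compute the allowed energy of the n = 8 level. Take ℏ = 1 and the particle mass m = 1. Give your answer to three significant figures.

E = 20.7

The infinite-well eigenfunctions ψ_n = √(2/w) sin(nπx/w) vanish at both walls, giving E_n = n²π²ℏ²/(2mw²).
E_8 = 8² × π² / (2 × 1 × 3.91²) = 20.66.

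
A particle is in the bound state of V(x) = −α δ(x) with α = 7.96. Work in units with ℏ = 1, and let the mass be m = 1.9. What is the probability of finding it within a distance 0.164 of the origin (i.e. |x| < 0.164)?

The normalised bound state is ψ = √κ e^{−κ|x|} with κ = mα/ℏ² = 15.12.
P(|x| < d) = ∫_{−d}^{d} κ e^{−2κ|x|} dx = 1 − e^{−2κd} = 1 − e^{−4.961} = 0.9930.

P = 0.993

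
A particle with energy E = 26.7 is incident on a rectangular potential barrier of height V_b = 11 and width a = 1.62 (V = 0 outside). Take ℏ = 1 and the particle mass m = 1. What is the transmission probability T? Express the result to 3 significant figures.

T = 0.992

Above the barrier the interior wavenumber is k₂ = √(2m(E − V_b))/ℏ = 5.604, giving phase k₂a = 9.078.
Matching at both interfaces gives T⁻¹ = 1 + V_b² sin²(k₂a) / [4E(E − V_b)] = 1.008, hence T = 0.992.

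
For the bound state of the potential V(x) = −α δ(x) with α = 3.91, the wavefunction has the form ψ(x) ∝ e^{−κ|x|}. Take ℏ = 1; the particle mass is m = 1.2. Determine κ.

κ = 4.69

Integrating the TISE across x = 0 gives the cusp condition ψ'(0⁺) − ψ'(0⁻) = −(2mα/ℏ²)ψ(0).
With ψ ∝ e^{−κ|x|} this yields −2κ = −2mα/ℏ², so κ = mα/ℏ² = 4.692.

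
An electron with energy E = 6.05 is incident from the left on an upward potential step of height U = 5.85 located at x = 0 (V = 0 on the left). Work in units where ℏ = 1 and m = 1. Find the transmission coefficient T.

T = 0.521

The wavenumbers are k₁ = √(2mE)/ℏ = 3.479 on the left and k₂ = √(2m(E − U))/ℏ = 0.6325 on the right.
Matching ψ and ψ′ at x = 0 gives r = (k₁ − k₂)/(k₁ + k₂), so R = r² = 0.4793 and T = 1 − R = 0.5207.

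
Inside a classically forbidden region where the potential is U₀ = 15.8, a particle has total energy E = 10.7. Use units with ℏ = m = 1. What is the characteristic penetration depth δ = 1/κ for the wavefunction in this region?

Since E < U₀ the TISE in this region is ψ'' = κ²ψ with κ = √(2m(U₀ − E))/ℏ.
κ = √(2 × 1 × 5.1) = 3.194. The penetration depth is δ = 1/κ = 0.313.

δ = 0.313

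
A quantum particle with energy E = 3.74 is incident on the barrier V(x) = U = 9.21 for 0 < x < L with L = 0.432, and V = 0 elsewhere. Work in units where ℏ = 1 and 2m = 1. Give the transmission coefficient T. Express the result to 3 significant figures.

Since E < U the interior solution is evanescent with decay constant κ = √(2m(U − E))/ℏ = 2.339.
κL = 1.010, sinh(κL) = 1.191.
Matching ψ, ψ′ at both faces gives T = [1 + U² sinh²(κL) / (4E(U − E))]⁻¹ = 1/2.471 = 0.405.

T = 0.405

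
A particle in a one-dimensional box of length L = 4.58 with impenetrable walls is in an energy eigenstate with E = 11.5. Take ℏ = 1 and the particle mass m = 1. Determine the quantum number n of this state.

n = 7

For an infinite well E_n = n²π²ℏ²/(2mL²), so n = (L/πℏ)√(2mE).
n = (4.58/π) × √(2 × 1 × 11.5) = 6.992 → n = 7.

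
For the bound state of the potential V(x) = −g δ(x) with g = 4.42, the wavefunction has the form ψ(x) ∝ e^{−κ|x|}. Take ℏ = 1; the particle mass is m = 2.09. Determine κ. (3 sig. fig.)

Integrate −(ℏ²/2m)ψ'' − gδ(x)ψ = Eψ from −ε to +ε: the ψ'' term gives ψ'(0⁺) − ψ'(0⁻) and the δ term gives −(2mg/ℏ²)ψ(0).
With ψ ∝ e^{−κ|x|} this yields −2κ = −2mg/ℏ², so κ = mg/ℏ² = 9.238.

κ = 9.24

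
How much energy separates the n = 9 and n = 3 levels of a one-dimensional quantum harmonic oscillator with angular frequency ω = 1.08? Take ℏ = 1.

E_n = ℏω(n + ½), so ΔE = (9 − 3) ℏω = 6 × 1.08 = 6.480.

ΔE = 6.48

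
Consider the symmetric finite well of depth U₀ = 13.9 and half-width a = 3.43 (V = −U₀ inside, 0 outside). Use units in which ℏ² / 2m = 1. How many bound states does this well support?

N = 9

The dimensionless depth is z₀ = a√(2mU₀)/ℏ = 3.43 × √(13.90) = 12.79.
A new bound state (alternating even/odd) appears each time z₀ passes a multiple of π/2, so N = ⌊2z₀/π⌋ + 1 = ⌊8.141⌋ + 1 = 9.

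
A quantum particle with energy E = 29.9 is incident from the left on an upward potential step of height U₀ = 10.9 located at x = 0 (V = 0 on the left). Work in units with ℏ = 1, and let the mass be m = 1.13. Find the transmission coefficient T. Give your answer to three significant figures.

T = 0.987

The wavenumbers are k₁ = √(2mE)/ℏ = 8.220 on the left and k₂ = √(2m(E − U₀))/ℏ = 6.553 on the right.
Continuity of ψ and ψ′ at the step yields the reflection amplitude r = (k₁ − k₂)/(k₁ + k₂) = 0.1129; thus R = |r|² = 0.01274, T = 0.9873.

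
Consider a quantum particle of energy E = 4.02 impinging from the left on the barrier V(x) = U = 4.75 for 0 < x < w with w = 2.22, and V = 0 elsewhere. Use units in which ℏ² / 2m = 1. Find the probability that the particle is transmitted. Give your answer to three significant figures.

Since E < U the interior solution is evanescent with decay constant κ = √(2m(U − E))/ℏ = 0.8544.
κw = 1.897, sinh(κw) = 3.257.
Matching ψ, ψ′ at both faces gives T = [1 + U² sinh²(κw) / (4E(U − E))]⁻¹ = 1/21.39 = 0.0467.

T = 0.0467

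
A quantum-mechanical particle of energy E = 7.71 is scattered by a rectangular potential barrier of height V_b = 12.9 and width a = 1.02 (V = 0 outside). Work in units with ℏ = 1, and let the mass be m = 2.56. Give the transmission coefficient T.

Since E < V_b the interior solution is evanescent with decay constant κ = √(2m(V_b − E))/ℏ = 5.155.
κa = 5.258, sinh(κa) = 96.04.
Matching ψ, ψ′ at both faces gives T = [1 + V_b² sinh²(κa) / (4E(V_b − E))]⁻¹ = 1/9591 = 0.000104.

T = 0.000104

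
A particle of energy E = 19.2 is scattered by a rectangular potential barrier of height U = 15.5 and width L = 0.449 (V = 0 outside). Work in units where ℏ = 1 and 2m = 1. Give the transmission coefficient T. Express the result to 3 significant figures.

E > U: inside the barrier k₂ = √(2m(E − U))/ℏ = 1.924, k₂L = 0.8637.
T = [1 + U² sin²(k₂L) / (4E(E − U))]⁻¹ = 1/1.489 = 0.672.

T = 0.672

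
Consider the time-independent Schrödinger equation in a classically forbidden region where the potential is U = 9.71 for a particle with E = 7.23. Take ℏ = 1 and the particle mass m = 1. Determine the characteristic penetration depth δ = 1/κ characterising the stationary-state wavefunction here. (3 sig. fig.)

δ = 0.449

Since E < U the TISE in this region is ψ'' = κ²ψ with κ = √(2m(U − E))/ℏ.
κ = √(2 × 1 × 2.48) = 2.227. The penetration depth is δ = 1/κ = 0.449.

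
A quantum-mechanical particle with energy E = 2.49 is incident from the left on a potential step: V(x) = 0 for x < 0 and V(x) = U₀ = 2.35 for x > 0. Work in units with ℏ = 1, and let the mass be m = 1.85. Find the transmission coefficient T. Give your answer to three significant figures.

T = 0.620

On each side the TISE gives plane waves with k = √(2m(E − V))/ℏ: k₁ = √(2·1.85·2.49) = 3.035, k₂ = √(2·1.85·0.14) = 0.7197.
Continuity of ψ and ψ′ at the step yields the reflection amplitude r = (k₁ − k₂)/(k₁ + k₂) = 0.6167; thus R = |r|² = 0.3803, T = 0.6197.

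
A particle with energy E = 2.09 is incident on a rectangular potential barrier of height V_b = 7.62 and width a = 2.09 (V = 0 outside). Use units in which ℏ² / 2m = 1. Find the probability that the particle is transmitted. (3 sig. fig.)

E < V_b: inside the barrier ψ ∝ e^{±κx} with κ = √(2m(V_b − E))/ℏ = 2.352.
κa = 4.915, sinh(κa) = 68.14.
The exact tunnelling result is T⁻¹ = 1 + V_b² sinh²(κa) / [4E(V_b − E)] = 5833, so T = 0.000171.

T = 0.000171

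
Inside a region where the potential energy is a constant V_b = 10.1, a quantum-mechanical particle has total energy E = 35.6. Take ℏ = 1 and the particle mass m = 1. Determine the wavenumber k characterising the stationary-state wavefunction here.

k = 7.14

With E > V_b the solution is oscillatory, ψ ∝ e^{±ikx} with k = √(2m(E − V_b))/ℏ.
k = √(2 × 1 × 25.5) = 7.141.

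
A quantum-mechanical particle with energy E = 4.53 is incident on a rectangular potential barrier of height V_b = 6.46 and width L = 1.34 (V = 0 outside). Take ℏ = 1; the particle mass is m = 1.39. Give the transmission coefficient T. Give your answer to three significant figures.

Since E < V_b the interior solution is evanescent with decay constant κ = √(2m(V_b − E))/ℏ = 2.316.
κL = 3.104, sinh(κL) = 11.12.
Matching ψ, ψ′ at both faces gives T = [1 + V_b² sinh²(κL) / (4E(V_b − E))]⁻¹ = 1/148.6 = 0.00673.

T = 0.00673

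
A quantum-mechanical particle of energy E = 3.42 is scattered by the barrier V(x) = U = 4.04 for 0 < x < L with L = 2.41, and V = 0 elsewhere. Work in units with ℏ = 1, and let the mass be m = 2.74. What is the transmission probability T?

E < U: inside the barrier ψ ∝ e^{±κx} with κ = √(2m(U − E))/ℏ = 1.843.
κL = 4.442, sinh(κL) = 42.48.
The exact tunnelling result is T⁻¹ = 1 + U² sinh²(κL) / [4E(U − E)] = 3473, so T = 0.000288.

T = 0.000288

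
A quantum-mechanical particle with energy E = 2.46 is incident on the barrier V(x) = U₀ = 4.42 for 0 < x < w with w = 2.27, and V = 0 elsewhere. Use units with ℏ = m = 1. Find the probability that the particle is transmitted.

Since E < U₀ the interior solution is evanescent with decay constant κ = √(2m(U₀ − E))/ℏ = 1.980.
κw = 4.494, sinh(κw) = 44.75.
The exact tunnelling result is T⁻¹ = 1 + U₀² sinh²(κw) / [4E(U₀ − E)] = 2030, so T = 0.000493.

T = 0.000493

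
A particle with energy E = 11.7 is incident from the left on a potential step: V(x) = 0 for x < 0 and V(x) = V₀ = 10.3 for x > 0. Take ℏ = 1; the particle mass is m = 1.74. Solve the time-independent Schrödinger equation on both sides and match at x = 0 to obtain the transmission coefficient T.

On each side the TISE gives plane waves with k = √(2m(E − V))/ℏ: k₁ = √(2·1.74·11.7) = 6.381, k₂ = √(2·1.74·1.4) = 2.207.
Matching ψ and ψ′ at x = 0 gives r = (k₁ − k₂)/(k₁ + k₂), so R = r² = 0.2362 and T = 1 − R = 0.7638.

T = 0.764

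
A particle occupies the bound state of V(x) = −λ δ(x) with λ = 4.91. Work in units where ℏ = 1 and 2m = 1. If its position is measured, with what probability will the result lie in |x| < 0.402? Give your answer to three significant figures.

P = 0.861

The normalised bound state is ψ = √κ e^{−κ|x|} with κ = mλ/ℏ² = 2.455.
P(|x| < d) = ∫_{−d}^{d} κ e^{−2κ|x|} dx = 1 − e^{−2κd} = 1 − e^{−1.974} = 0.8611.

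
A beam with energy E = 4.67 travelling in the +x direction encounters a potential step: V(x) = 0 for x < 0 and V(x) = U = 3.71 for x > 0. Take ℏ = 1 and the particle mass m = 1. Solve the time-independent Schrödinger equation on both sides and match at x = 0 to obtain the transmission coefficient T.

T = 0.859

On each side the TISE gives plane waves with k = √(2m(E − V))/ℏ: k₁ = √(2·1·4.67) = 3.056, k₂ = √(2·1·0.96) = 1.386.
Matching ψ and ψ′ at x = 0 gives r = (k₁ − k₂)/(k₁ + k₂), so R = r² = 0.1414 and T = 1 − R = 0.8586.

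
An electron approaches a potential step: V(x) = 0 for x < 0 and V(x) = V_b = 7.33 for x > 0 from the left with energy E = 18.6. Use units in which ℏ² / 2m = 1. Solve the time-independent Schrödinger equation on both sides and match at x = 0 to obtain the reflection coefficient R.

R = 0.0155

On each side the TISE gives plane waves with k = √(2m(E − V))/ℏ: k₁ = √(2·½·18.6) = 4.313, k₂ = √(2·½·11.27) = 3.357.
Continuity of ψ and ψ′ at the step yields the reflection amplitude r = (k₁ − k₂)/(k₁ + k₂) = 0.1246; thus R = |r|² = 0.01553, T = 0.9845.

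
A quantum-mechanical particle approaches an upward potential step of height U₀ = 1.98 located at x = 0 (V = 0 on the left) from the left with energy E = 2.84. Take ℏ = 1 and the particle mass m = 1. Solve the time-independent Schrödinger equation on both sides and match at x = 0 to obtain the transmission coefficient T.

T = 0.916

The wavenumbers are k₁ = √(2mE)/ℏ = 2.383 on the left and k₂ = √(2m(E − U₀))/ℏ = 1.311 on the right.
Matching ψ and ψ′ at x = 0 gives r = (k₁ − k₂)/(k₁ + k₂), so R = r² = 0.08415 and T = 1 − R = 0.9159.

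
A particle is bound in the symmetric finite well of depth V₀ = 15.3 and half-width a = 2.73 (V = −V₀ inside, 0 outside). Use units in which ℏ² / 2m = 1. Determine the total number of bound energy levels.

Define the well-strength parameter z₀ = (a/ℏ)√(2mV₀) = 2.73 × √(2·0.5·15.3) = 10.68.
The even/odd transcendental equations gain one root per π/2 in z₀, giving N = 1 + ⌊2z₀/π⌋ = 1 + ⌊6.798⌋ = 7.

N = 7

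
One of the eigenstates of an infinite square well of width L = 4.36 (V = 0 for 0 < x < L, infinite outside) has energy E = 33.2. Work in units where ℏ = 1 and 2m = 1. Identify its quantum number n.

From E_n = n²π²ℏ²/(2mL²) invert to n = √(2mL²E)/(πℏ).
n = (4.36/π) × √(2 × 0.5 × 33.2) = 7.997 → n = 8.

n = 8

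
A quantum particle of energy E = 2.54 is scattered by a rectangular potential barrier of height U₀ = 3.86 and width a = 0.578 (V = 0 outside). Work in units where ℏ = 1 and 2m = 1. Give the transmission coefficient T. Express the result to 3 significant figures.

T = 0.638

Since E < U₀ the interior solution is evanescent with decay constant κ = √(2m(U₀ − E))/ℏ = 1.149.
κa = 0.6641, sinh(κa) = 0.7140.
The exact tunnelling result is T⁻¹ = 1 + U₀² sinh²(κa) / [4E(U₀ − E)] = 1.566, so T = 0.638.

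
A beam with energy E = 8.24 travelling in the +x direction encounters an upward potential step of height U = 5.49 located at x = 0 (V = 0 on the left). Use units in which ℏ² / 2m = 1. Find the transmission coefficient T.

T = 0.928

The wavenumbers are k₁ = √(2mE)/ℏ = 2.871 on the left and k₂ = √(2m(E − U))/ℏ = 1.658 on the right.
Matching ψ and ψ′ at x = 0 gives r = (k₁ − k₂)/(k₁ + k₂), so R = r² = 0.07165 and T = 1 − R = 0.9284.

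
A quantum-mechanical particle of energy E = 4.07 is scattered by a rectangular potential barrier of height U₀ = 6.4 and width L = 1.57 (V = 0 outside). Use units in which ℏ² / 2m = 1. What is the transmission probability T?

Since E < U₀ the interior solution is evanescent with decay constant κ = √(2m(U₀ − E))/ℏ = 1.526.
κL = 2.397, sinh(κL) = 5.447.
Matching ψ, ψ′ at both faces gives T = [1 + U₀² sinh²(κL) / (4E(U₀ − E))]⁻¹ = 1/33.04 = 0.0303.

T = 0.0303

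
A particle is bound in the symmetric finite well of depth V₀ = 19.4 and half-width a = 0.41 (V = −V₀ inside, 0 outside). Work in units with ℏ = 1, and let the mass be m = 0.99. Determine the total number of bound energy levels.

N = 2

The dimensionless depth is z₀ = a√(2mV₀)/ℏ = 0.41 × √(38.41) = 2.541.
The even/odd transcendental equations gain one root per π/2 in z₀, giving N = 1 + ⌊2z₀/π⌋ = 1 + ⌊1.618⌋ = 2.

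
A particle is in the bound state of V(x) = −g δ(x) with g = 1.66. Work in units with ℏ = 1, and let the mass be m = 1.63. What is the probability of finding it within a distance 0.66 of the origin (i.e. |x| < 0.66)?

P = 0.972

The normalised bound state is ψ = √κ e^{−κ|x|} with κ = mg/ℏ² = 2.706.
P(|x| < d) = ∫_{−d}^{d} κ e^{−2κ|x|} dx = 1 − e^{−2κd} = 1 − e^{−3.572} = 0.9719.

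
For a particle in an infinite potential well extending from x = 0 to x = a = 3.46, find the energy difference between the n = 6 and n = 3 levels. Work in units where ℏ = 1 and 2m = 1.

E_n = n²π²ℏ²/(2ma²), so ΔE = (6² − 3²) π²ℏ²/(2ma²).
ΔE = 27 × π² / (2 × 0.5 × 3.46²) = 22.26.

ΔE = 22.3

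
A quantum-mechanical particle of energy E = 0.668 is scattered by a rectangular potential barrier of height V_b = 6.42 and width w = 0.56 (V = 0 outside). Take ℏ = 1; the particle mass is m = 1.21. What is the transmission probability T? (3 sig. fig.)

T = 0.0230

E < V_b: inside the barrier ψ ∝ e^{±κx} with κ = √(2m(V_b − E))/ℏ = 3.731.
κw = 2.089, sinh(κw) = 3.978.
The exact tunnelling result is T⁻¹ = 1 + V_b² sinh²(κw) / [4E(V_b − E)] = 43.43, so T = 0.0230.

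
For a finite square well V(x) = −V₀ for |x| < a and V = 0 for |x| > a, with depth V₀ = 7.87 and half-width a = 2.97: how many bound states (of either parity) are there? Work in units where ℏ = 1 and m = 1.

Define the well-strength parameter z₀ = (a/ℏ)√(2mV₀) = 2.97 × √(2·1·7.87) = 11.78.
The even/odd transcendental equations gain one root per π/2 in z₀, giving N = 1 + ⌊2z₀/π⌋ = 1 + ⌊7.501⌋ = 8.

N = 8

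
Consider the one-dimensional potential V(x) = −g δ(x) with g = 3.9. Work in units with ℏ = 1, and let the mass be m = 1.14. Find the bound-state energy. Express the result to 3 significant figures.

The bound state is ψ(x) = √κ e^{−κ|x|}. The derivative jump ψ'(0⁺) − ψ'(0⁻) = −(2mg/ℏ²)ψ(0) fixes κ = mg/ℏ² = 4.446.
Then E = −ℏ²κ²/(2m) = −mg²/(2ℏ²) = -8.670.

E = -8.67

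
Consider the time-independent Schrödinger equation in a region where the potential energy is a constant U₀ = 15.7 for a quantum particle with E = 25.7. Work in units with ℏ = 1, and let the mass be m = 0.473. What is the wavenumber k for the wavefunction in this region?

With E > U₀ the solution is oscillatory, ψ ∝ e^{±ikx} with k = √(2m(E − U₀))/ℏ.
k = √(2 × 0.473 × 10) = 3.076.

k = 3.08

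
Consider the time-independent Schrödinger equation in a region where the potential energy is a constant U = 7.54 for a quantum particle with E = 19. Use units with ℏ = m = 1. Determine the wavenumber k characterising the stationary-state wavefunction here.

k = 4.79

With E > U the solution is oscillatory, ψ ∝ e^{±ikx} with k = √(2m(E − U))/ℏ.
k = √(2 × 1 × 11.46) = 4.787.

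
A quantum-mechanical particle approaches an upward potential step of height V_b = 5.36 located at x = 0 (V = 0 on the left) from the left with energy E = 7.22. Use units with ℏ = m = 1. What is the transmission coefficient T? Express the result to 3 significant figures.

The wavenumbers are k₁ = √(2mE)/ℏ = 3.800 on the left and k₂ = √(2m(E − V_b))/ℏ = 1.929 on the right.
Matching ψ and ψ′ at x = 0 gives r = (k₁ − k₂)/(k₁ + k₂), so R = r² = 0.1067 and T = 1 − R = 0.8933.

T = 0.893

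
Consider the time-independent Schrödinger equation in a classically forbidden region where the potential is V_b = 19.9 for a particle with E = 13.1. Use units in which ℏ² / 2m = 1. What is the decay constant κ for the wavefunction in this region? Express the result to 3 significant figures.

κ = 2.61

Since E < V_b the TISE in this region is ψ'' = κ²ψ with κ = √(2m(V_b − E))/ℏ.
κ = √(2 × 0.5 × 6.8) = 2.608.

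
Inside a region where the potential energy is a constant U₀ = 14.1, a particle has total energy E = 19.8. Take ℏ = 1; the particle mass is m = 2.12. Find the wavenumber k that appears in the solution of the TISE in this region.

k = 4.92

With E > U₀ the solution is oscillatory, ψ ∝ e^{±ikx} with k = √(2m(E − U₀))/ℏ.
k = √(2 × 2.12 × 5.7) = 4.916.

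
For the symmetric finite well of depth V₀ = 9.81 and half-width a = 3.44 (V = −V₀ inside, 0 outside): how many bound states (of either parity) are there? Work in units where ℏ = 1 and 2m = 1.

The dimensionless depth is z₀ = a√(2mV₀)/ℏ = 3.44 × √(9.810) = 10.77.
The even/odd transcendental equations gain one root per π/2 in z₀, giving N = 1 + ⌊2z₀/π⌋ = 1 + ⌊6.859⌋ = 7.

N = 7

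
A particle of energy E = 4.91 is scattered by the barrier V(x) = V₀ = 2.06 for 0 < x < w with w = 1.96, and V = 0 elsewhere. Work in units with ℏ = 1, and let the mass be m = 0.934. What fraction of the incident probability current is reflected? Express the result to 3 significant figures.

R = 0.0681

Above the barrier the interior wavenumber is k₂ = √(2m(E − V₀))/ℏ = 2.307, giving phase k₂w = 4.522.
Matching at both interfaces gives T⁻¹ = 1 + V₀² sin²(k₂w) / [4E(E − V₀)] = 1.073, hence T = 0.932.
R = 1 − T = 0.0681.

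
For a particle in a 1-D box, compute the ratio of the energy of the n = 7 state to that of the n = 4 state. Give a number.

3.0625

E_n = n²π²ℏ²/(2mL²) so the ratio is n₂²/n₁² = 49/16 = 3.0625.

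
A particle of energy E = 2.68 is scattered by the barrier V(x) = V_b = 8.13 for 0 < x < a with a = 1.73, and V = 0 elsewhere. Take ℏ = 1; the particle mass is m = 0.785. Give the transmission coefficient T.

Since E < V_b the interior solution is evanescent with decay constant κ = √(2m(V_b − E))/ℏ = 2.925.
κa = 5.061, sinh(κa) = 78.83.
The exact tunnelling result is T⁻¹ = 1 + V_b² sinh²(κa) / [4E(V_b − E)] = 7032, so T = 0.000142.

T = 0.000142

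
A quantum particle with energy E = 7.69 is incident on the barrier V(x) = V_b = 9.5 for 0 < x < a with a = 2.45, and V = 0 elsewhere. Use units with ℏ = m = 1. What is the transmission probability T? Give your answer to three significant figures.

T = 0.000220

E < V_b: inside the barrier ψ ∝ e^{±κx} with κ = √(2m(V_b − E))/ℏ = 1.903.
κa = 4.661, sinh(κa) = 52.89.
The exact tunnelling result is T⁻¹ = 1 + V_b² sinh²(κa) / [4E(V_b − E)] = 4535, so T = 0.000220.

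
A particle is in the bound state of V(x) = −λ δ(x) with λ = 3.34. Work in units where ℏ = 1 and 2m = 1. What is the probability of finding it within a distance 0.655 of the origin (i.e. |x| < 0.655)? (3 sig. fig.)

P = 0.888

The normalised bound state is ψ = √κ e^{−κ|x|} with κ = mλ/ℏ² = 1.670.
P(|x| < d) = ∫_{−d}^{d} κ e^{−2κ|x|} dx = 1 − e^{−2κd} = 1 − e^{−2.188} = 0.8878.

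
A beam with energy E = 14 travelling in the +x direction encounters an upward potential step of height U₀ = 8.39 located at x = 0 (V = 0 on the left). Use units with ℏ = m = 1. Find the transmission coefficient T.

T = 0.949

The wavenumbers are k₁ = √(2mE)/ℏ = 5.292 on the left and k₂ = √(2m(E − U₀))/ℏ = 3.350 on the right.
Matching ψ and ψ′ at x = 0 gives r = (k₁ − k₂)/(k₁ + k₂), so R = r² = 0.05050 and T = 1 − R = 0.9495.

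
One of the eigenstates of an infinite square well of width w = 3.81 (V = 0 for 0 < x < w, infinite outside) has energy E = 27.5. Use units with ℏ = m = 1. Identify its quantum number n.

n = 9

For an infinite well E_n = n²π²ℏ²/(2mw²), so n = (w/πℏ)√(2mE).
n = (3.81/π) × √(2 × 1 × 27.5) = 8.994 → n = 9.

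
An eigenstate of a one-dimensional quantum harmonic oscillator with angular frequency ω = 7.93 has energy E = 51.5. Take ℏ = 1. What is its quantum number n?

Invert E_n = (n + ½)ℏω: n = E/ℏω − ½ = 5.994, so n = 6.

n = 6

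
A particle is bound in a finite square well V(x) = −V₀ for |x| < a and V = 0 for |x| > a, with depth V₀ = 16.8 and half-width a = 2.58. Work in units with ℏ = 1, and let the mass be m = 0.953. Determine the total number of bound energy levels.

N = 10

The dimensionless depth is z₀ = a√(2mV₀)/ℏ = 2.58 × √(32.02) = 14.60.
A new bound state (alternating even/odd) appears each time z₀ passes a multiple of π/2, so N = ⌊2z₀/π⌋ + 1 = ⌊9.294⌋ + 1 = 10.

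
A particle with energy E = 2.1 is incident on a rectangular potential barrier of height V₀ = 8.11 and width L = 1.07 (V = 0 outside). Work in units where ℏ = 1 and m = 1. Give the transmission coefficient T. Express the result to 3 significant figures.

T = 0.00184

Since E < V₀ the interior solution is evanescent with decay constant κ = √(2m(V₀ − E))/ℏ = 3.467.
κL = 3.710, sinh(κL) = 20.41.
Matching ψ, ψ′ at both faces gives T = [1 + V₀² sinh²(κL) / (4E(V₀ − E))]⁻¹ = 1/543.6 = 0.00184.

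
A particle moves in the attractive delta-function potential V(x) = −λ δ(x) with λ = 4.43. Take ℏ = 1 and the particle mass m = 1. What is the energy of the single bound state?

E = -9.81

For x ≠ 0 the bound state is ψ ∝ e^{−κ|x|}; integrating the TISE across the delta gives the cusp condition 2κ = 2mλ/ℏ², so κ = 4.430.
Then E = −ℏ²κ²/(2m) = −mλ²/(2ℏ²) = -9.812.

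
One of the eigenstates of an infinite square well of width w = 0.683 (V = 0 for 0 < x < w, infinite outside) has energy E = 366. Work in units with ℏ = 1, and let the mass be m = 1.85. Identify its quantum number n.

From E_n = n²π²ℏ²/(2mw²) invert to n = √(2mw²E)/(πℏ).
n = (0.683/π) × √(2 × 1.85 × 366) = 8.000 → n = 8.

n = 8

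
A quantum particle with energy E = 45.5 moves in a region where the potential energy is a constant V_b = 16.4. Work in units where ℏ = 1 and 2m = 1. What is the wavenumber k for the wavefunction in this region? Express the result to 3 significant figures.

k = 5.39

With E > V_b the solution is oscillatory, ψ ∝ e^{±ikx} with k = √(2m(E − V_b))/ℏ.
k = √(2 × 0.5 × 29.1) = 5.394.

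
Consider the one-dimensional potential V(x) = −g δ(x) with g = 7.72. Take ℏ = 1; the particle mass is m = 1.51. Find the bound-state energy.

For x ≠ 0 the bound state is ψ ∝ e^{−κ|x|}; integrating the TISE across the delta gives the cusp condition 2κ = 2mg/ℏ², so κ = 11.66.
Then E = −ℏ²κ²/(2m) = −mg²/(2ℏ²) = -45.00.

E = -45.0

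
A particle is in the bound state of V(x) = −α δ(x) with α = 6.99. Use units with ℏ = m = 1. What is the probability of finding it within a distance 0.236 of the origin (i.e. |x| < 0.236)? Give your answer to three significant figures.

The normalised bound state is ψ = √κ e^{−κ|x|} with κ = mα/ℏ² = 6.990.
P(|x| < d) = ∫_{−d}^{d} κ e^{−2κ|x|} dx = 1 − e^{−2κd} = 1 − e^{−3.299} = 0.9631.

P = 0.963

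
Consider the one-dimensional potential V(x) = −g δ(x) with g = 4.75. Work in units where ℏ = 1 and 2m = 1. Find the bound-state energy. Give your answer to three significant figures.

The bound state is ψ(x) = √κ e^{−κ|x|}. The derivative jump ψ'(0⁺) − ψ'(0⁻) = −(2mg/ℏ²)ψ(0) fixes κ = mg/ℏ² = 2.375.
Then E = −ℏ²κ²/(2m) = −mg²/(2ℏ²) = -5.641.

E = -5.64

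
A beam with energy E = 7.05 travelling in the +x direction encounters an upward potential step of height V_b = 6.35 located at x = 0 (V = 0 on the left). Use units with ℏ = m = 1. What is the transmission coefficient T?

On each side the TISE gives plane waves with k = √(2m(E − V))/ℏ: k₁ = √(2·1·7.05) = 3.755, k₂ = √(2·1·0.7) = 1.183.
Continuity of ψ and ψ′ at the step yields the reflection amplitude r = (k₁ − k₂)/(k₁ + k₂) = 0.5208; thus R = |r|² = 0.2712, T = 0.7288.

T = 0.729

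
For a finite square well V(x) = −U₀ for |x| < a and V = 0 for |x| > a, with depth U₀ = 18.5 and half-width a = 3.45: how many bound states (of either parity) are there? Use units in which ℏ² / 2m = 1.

The dimensionless depth is z₀ = a√(2mU₀)/ℏ = 3.45 × √(18.50) = 14.84.
A new bound state (alternating even/odd) appears each time z₀ passes a multiple of π/2, so N = ⌊2z₀/π⌋ + 1 = ⌊9.447⌋ + 1 = 10.

N = 10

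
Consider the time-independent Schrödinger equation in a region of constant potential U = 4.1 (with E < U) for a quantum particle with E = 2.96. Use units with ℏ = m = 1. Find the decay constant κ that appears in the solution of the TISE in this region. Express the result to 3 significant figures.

κ = 1.51

Since E < U the TISE in this region is ψ'' = κ²ψ with κ = √(2m(U − E))/ℏ.
κ = √(2 × 1 × 1.14) = 1.510.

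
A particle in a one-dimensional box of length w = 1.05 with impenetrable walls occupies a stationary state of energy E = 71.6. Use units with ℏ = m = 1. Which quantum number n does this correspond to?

n = 4

From E_n = n²π²ℏ²/(2mw²) invert to n = √(2mw²E)/(πℏ).
n = (1.05/π) × √(2 × 1 × 71.6) = 4.000 → n = 4.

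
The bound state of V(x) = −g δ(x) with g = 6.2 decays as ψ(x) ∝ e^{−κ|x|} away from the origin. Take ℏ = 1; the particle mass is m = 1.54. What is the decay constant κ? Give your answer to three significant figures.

Integrate −(ℏ²/2m)ψ'' − gδ(x)ψ = Eψ from −ε to +ε: the ψ'' term gives ψ'(0⁺) − ψ'(0⁻) and the δ term gives −(2mg/ℏ²)ψ(0).
With ψ ∝ e^{−κ|x|} this yields −2κ = −2mg/ℏ², so κ = mg/ℏ² = 9.548.

κ = 9.55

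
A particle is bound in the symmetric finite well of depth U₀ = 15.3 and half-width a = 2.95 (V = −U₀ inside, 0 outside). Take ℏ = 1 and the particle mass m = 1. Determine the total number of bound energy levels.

Define the well-strength parameter z₀ = (a/ℏ)√(2mU₀) = 2.95 × √(2·1·15.3) = 16.32.
The even/odd transcendental equations gain one root per π/2 in z₀, giving N = 1 + ⌊2z₀/π⌋ = 1 + ⌊10.39⌋ = 11.

N = 11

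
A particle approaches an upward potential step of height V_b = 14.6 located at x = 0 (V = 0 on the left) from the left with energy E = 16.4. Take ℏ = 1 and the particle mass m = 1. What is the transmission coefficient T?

The wavenumbers are k₁ = √(2mE)/ℏ = 5.727 on the left and k₂ = √(2m(E − V_b))/ℏ = 1.897 on the right.
Matching ψ and ψ′ at x = 0 gives r = (k₁ − k₂)/(k₁ + k₂), so R = r² = 0.2523 and T = 1 − R = 0.7477.

T = 0.748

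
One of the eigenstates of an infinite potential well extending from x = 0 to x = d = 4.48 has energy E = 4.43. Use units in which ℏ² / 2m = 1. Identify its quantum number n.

For an infinite well E_n = n²π²ℏ²/(2md²), so n = (d/πℏ)√(2mE).
n = (4.48/π) × √(2 × 0.5 × 4.43) = 3.001 → n = 3.

n = 3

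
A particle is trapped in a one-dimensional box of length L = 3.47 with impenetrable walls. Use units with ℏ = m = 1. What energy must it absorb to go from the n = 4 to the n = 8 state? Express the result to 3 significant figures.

E_n = n²π²ℏ²/(2mL²), so ΔE = (8² − 4²) π²ℏ²/(2mL²).
ΔE = 48 × π² / (2 × 1 × 3.47²) = 19.67.

ΔE = 19.7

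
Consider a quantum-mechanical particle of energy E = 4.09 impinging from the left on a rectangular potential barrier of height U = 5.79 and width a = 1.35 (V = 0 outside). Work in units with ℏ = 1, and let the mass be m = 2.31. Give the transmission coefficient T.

E < U: inside the barrier ψ ∝ e^{±κx} with κ = √(2m(U − E))/ℏ = 2.802.
κa = 3.783, sinh(κa) = 21.97.
The exact tunnelling result is T⁻¹ = 1 + U² sinh²(κa) / [4E(U − E)] = 582.9, so T = 0.00172.

T = 0.00172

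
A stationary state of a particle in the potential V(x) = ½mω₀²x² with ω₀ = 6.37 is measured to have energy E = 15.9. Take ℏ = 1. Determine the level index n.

Invert E_n = (n + ½)ℏω₀: n = E/ℏω₀ − ½ = 1.996, so n = 2.

n = 2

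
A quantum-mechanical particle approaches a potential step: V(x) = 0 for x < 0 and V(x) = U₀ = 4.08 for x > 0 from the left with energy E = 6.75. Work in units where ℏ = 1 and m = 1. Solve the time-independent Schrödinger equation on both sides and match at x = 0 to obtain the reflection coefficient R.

R = 0.0519

The wavenumbers are k₁ = √(2mE)/ℏ = 3.674 on the left and k₂ = √(2m(E − U₀))/ℏ = 2.311 on the right.
Continuity of ψ and ψ′ at the step yields the reflection amplitude r = (k₁ − k₂)/(k₁ + k₂) = 0.2278; thus R = |r|² = 0.05189, T = 0.9481.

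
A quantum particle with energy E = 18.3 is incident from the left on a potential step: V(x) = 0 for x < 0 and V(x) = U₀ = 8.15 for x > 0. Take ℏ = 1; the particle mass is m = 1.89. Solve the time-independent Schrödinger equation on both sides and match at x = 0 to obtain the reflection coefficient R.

On each side the TISE gives plane waves with k = √(2m(E − V))/ℏ: k₁ = √(2·1.89·18.3) = 8.317, k₂ = √(2·1.89·10.15) = 6.194.
Matching ψ and ψ′ at x = 0 gives r = (k₁ − k₂)/(k₁ + k₂), so R = r² = 0.02140 and T = 1 − R = 0.9786.

R = 0.0214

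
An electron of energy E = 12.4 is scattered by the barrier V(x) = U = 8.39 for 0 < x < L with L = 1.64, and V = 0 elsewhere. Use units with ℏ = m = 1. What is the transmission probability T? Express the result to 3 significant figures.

E > U: inside the barrier k₂ = √(2m(E − U))/ℏ = 2.832, k₂L = 4.644.
T = [1 + U² sin²(k₂L) / (4E(E − U))]⁻¹ = 1/1.352 = 0.739.

T = 0.739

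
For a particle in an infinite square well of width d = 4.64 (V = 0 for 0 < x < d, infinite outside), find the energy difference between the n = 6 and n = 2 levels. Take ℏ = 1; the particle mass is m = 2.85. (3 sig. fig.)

ΔE = 2.57

E_n = n²π²ℏ²/(2md²), so ΔE = (6² − 2²) π²ℏ²/(2md²).
ΔE = 32 × π² / (2 × 2.85 × 4.64²) = 2.574.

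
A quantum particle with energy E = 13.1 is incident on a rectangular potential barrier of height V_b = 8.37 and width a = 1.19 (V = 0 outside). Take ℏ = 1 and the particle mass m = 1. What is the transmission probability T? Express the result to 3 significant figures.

T = 0.935

Above the barrier the interior wavenumber is k₂ = √(2m(E − V_b))/ℏ = 3.076, giving phase k₂a = 3.660.
T = [1 + V_b² sin²(k₂a) / (4E(E − V_b))]⁻¹ = 1/1.069 = 0.935.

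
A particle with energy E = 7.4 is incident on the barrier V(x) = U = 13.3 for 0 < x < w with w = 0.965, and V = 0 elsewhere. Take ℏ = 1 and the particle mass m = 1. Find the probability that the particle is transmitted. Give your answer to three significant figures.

E < U: inside the barrier ψ ∝ e^{±κx} with κ = √(2m(U − E))/ℏ = 3.435.
κw = 3.315, sinh(κw) = 13.74.
Matching ψ, ψ′ at both faces gives T = [1 + U² sinh²(κw) / (4E(U − E))]⁻¹ = 1/192.3 = 0.00520.

T = 0.00520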